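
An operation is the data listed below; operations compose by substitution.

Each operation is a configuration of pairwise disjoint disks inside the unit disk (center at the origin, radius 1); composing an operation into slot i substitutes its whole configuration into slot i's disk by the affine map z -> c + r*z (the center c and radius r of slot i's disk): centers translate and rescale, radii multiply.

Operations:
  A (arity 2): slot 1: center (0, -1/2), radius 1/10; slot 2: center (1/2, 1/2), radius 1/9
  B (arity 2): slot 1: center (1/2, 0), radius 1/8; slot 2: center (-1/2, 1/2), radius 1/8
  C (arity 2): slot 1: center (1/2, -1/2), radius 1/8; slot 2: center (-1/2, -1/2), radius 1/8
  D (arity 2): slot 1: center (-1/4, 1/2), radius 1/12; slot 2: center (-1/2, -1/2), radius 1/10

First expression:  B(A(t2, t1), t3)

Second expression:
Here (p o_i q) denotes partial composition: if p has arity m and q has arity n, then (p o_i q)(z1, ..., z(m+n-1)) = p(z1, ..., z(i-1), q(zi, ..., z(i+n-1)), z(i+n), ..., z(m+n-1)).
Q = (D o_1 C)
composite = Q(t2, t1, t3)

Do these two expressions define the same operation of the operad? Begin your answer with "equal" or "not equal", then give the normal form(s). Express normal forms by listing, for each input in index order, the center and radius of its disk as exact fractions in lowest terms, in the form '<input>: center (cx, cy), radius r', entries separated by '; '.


The first expression, normalized: t1: center (9/16, 1/16), radius 1/72; t2: center (1/2, -1/16), radius 1/80; t3: center (-1/2, 1/2), radius 1/8
The second expression, normalized: t1: center (-7/24, 11/24), radius 1/96; t2: center (-5/24, 11/24), radius 1/96; t3: center (-1/2, -1/2), radius 1/10
The normal forms differ: not equal.

not equal; first: t1: center (9/16, 1/16), radius 1/72; t2: center (1/2, -1/16), radius 1/80; t3: center (-1/2, 1/2), radius 1/8; second: t1: center (-7/24, 11/24), radius 1/96; t2: center (-5/24, 11/24), radius 1/96; t3: center (-1/2, -1/2), radius 1/10


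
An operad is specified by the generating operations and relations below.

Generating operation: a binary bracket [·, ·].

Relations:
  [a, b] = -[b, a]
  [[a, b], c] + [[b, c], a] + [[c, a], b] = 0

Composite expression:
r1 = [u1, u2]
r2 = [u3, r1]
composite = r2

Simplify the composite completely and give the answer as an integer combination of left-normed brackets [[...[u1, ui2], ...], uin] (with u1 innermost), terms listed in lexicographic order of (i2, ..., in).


Antisymmetry and Jacobi reduce to u1-anchored left-normed brackets.
Composite bracket: [u3, [u1, u2]]
Applying ab - ba throughout gives 4 signed words (2^2 = 4).
Only words starting with u1 matter:
  u1u2u3 (sign -1) contributes -[[u1, u2], u3]

-[[u1, u2], u3]


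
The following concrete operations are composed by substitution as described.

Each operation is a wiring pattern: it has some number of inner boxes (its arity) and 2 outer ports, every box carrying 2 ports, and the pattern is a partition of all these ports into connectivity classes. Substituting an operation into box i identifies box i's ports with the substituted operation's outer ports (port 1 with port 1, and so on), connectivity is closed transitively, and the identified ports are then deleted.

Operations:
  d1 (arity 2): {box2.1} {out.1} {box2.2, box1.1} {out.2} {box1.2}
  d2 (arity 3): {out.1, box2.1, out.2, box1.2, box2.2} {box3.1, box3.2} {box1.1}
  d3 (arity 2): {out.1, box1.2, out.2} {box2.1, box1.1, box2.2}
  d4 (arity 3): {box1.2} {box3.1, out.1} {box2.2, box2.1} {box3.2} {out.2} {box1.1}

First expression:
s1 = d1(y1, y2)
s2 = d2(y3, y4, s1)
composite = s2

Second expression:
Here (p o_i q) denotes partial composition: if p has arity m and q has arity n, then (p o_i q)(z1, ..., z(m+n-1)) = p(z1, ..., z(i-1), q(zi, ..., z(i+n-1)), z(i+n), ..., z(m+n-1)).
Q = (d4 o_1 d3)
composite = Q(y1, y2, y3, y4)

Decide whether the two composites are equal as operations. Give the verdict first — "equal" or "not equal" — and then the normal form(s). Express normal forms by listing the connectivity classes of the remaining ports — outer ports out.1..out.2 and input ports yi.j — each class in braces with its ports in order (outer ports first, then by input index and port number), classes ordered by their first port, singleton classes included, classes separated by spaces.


not equal; the first gives {out.1, out.2, y3.2, y4.1, y4.2} {y1.1, y2.2} {y1.2} {y2.1} {y3.1} and the second {out.1, y4.1} {out.2} {y1.1, y2.1, y2.2} {y1.2} {y3.1, y3.2} {y4.2}

Normal form of the first expression: {out.1, out.2, y3.2, y4.1, y4.2} {y1.1, y2.2} {y1.2} {y2.1} {y3.1}
Normal form of the second expression: {out.1, y4.1} {out.2} {y1.1, y2.1, y2.2} {y1.2} {y3.1, y3.2} {y4.2}
Distinct normal forms: not equal.


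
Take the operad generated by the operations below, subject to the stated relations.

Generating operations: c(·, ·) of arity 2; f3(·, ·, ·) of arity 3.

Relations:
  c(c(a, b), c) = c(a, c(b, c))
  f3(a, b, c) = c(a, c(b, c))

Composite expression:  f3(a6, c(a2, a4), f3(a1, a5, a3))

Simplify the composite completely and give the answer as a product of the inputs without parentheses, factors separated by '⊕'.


a6 ⊕ a2 ⊕ a4 ⊕ a1 ⊕ a5 ⊕ a3

Associativity of f3 dissolves the nesting; only the a-input order survives.
c(a2, a4) collapses to a2 ⊕ a4
f3(a1, a5, a3) collapses to a1 ⊕ a5 ⊕ a3
f3(a6, c(a2, a4), f3(a1, a5, a3)) collapses to a6 ⊕ a2 ⊕ a4 ⊕ a1 ⊕ a5 ⊕ a3


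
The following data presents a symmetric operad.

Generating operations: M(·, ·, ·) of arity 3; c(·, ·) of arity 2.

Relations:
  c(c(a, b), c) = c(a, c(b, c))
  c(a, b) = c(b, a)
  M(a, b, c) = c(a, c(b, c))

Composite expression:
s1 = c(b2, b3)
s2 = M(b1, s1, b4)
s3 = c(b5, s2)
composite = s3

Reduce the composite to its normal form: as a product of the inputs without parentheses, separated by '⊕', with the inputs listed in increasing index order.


b1 ⊕ b2 ⊕ b3 ⊕ b4 ⊕ b5


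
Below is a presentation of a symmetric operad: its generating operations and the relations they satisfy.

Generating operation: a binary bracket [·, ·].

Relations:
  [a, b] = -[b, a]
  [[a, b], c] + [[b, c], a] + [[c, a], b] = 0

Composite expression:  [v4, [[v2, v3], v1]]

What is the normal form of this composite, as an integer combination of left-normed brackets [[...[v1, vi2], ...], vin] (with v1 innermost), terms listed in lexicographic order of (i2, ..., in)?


[[[v1, v2], v3], v4] - [[[v1, v3], v2], v4]

In the tensor algebra, words opening v1 carry the v1-anchored form.
Composite bracket: [v4, [[v2, v3], v1]]
Expanding via [a, b] = ab - ba: 8 signed words (2^3 = 8).
Coefficients come from the v1-initial words:
  the word v1v2v3v4 carries sign +1 and contributes +[[[v1, v2], v3], v4]
  the word v1v3v2v4 carries sign -1 and contributes -[[[v1, v3], v2], v4]


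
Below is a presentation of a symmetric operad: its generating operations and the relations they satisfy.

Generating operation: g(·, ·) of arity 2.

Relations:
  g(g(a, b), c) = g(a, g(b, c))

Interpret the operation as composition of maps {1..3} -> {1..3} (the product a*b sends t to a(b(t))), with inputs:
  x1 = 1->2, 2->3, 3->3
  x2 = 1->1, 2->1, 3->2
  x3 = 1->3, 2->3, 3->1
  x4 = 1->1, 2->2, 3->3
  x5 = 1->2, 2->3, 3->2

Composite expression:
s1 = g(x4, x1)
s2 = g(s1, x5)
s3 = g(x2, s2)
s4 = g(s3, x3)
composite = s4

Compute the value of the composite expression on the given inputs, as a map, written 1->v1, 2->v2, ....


1->2, 2->2, 3->2

g(x4, x1) = 1->2, 2->3, 3->3
g(g(x4, x1), x5) = 1->3, 2->3, 3->3
g(x2, g(g(x4, x1), x5)) = 1->2, 2->2, 3->2
g(g(x2, g(g(x4, x1), x5)), x3) = 1->2, 2->2, 3->2


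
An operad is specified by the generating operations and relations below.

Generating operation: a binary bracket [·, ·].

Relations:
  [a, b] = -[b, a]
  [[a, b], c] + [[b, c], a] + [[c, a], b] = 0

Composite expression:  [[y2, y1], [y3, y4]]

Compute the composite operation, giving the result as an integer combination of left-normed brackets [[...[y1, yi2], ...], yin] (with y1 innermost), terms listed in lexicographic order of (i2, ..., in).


Skip Jacobi rewriting: expand, keep y1-initial words, read off terms.
Composite bracket: [[y2, y1], [y3, y4]]
Expanding via [a, b] = ab - ba: 8 signed words (2^3 = 8).
Coefficients come from the y1-initial words:
  y1y2y3y4 appears with sign -1, giving the term -[[[y1, y2], y3], y4]
  y1y2y4y3 appears with sign +1, giving the term +[[[y1, y2], y4], y3]

-[[[y1, y2], y3], y4] + [[[y1, y2], y4], y3]


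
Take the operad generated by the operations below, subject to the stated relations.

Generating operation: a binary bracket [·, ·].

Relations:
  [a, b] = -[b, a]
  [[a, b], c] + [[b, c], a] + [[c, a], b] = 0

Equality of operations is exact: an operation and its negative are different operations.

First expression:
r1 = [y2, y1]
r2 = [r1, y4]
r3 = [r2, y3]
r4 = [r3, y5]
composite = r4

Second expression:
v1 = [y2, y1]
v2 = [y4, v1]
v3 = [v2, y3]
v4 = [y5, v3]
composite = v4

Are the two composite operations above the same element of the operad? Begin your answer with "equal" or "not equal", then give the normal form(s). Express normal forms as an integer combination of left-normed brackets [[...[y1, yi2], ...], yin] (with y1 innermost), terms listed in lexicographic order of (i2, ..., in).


The first composite normalizes to -[[[[y1, y2], y4], y3], y5]
The second composite normalizes to -[[[[y1, y2], y4], y3], y5]
The forms coincide; equal.

equal: each reduces to -[[[[y1, y2], y4], y3], y5]


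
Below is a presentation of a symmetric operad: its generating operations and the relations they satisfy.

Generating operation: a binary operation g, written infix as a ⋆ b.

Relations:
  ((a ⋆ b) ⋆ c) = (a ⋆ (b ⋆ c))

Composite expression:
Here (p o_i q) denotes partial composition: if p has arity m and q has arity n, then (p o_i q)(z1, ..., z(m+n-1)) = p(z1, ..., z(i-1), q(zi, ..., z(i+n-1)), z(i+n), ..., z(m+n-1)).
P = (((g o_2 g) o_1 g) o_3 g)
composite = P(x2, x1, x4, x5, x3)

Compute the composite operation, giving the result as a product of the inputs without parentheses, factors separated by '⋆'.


x2 ⋆ x1 ⋆ x4 ⋆ x5 ⋆ x3

The g-tree's shape is irrelevant; the x-reading-order decides.
(x2 ⋆ x1) collapses to x2 ⋆ x1
(x4 ⋆ x5) collapses to x4 ⋆ x5
((x4 ⋆ x5) ⋆ x3) collapses to x4 ⋆ x5 ⋆ x3
((x2 ⋆ x1) ⋆ ((x4 ⋆ x5) ⋆ x3)) collapses to x2 ⋆ x1 ⋆ x4 ⋆ x5 ⋆ x3


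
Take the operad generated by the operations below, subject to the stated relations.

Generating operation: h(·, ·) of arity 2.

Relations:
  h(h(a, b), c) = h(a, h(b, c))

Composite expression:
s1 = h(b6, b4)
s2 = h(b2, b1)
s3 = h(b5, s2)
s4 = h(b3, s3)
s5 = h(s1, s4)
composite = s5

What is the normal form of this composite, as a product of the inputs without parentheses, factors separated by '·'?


All parenthesizations of h agree; list the b-inputs left to right.
h(b6, b4) unparenthesizes to b6 · b4
h(b2, b1) unparenthesizes to b2 · b1
h(b5, h(b2, b1)) unparenthesizes to b5 · b2 · b1
h(b3, h(b5, h(b2, b1))) unparenthesizes to b3 · b5 · b2 · b1
h(h(b6, b4), h(b3, h(b5, h(b2, b1)))) unparenthesizes to b6 · b4 · b3 · b5 · b2 · b1

b6 · b4 · b3 · b5 · b2 · b1


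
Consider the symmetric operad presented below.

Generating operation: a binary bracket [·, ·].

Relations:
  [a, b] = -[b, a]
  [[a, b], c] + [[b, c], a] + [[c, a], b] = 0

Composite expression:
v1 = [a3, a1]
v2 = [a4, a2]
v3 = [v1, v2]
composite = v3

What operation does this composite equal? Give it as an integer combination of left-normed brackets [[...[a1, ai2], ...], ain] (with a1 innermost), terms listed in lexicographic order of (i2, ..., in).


In the tensor algebra, words opening a1 carry the a1-anchored form.
Composite bracket: [[a3, a1], [a4, a2]]
Expanding via [a, b] = ab - ba: 8 signed words (2^3 = 8).
Only words starting with a1 matter:
  the word a1a3a2a4 carries sign +1 and contributes +[[[a1, a3], a2], a4]
  the word a1a3a4a2 carries sign -1 and contributes -[[[a1, a3], a4], a2]

[[[a1, a3], a2], a4] - [[[a1, a3], a4], a2]


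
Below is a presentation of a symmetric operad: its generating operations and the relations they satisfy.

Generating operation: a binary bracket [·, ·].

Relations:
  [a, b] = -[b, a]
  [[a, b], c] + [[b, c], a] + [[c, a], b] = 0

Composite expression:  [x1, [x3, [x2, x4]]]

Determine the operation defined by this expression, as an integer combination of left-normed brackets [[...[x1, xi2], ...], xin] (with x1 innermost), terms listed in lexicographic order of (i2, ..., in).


In the tensor algebra, words opening x1 carry the x1-anchored form.
Composite bracket: [x1, [x3, [x2, x4]]]
Each bracket splits as ab - ba, giving 8 signed words (2^3 = 8).
Words beginning with x1 determine it all:
  word x1x2x4x3 has sign -1, contributing -[[[x1, x2], x4], x3]
  word x1x3x2x4 has sign +1, contributing +[[[x1, x3], x2], x4]
  word x1x3x4x2 has sign -1, contributing -[[[x1, x3], x4], x2]
  word x1x4x2x3 has sign +1, contributing +[[[x1, x4], x2], x3]

-[[[x1, x2], x4], x3] + [[[x1, x3], x2], x4] - [[[x1, x3], x4], x2] + [[[x1, x4], x2], x3]


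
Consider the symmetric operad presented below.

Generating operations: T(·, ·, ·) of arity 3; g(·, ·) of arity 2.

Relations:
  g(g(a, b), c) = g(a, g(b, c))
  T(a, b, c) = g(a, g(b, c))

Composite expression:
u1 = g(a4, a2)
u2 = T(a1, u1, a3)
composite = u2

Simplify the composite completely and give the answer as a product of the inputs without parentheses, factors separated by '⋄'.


a1 ⋄ a4 ⋄ a2 ⋄ a3

Every regrouping of T is equal, so read the a-inputs in written order.
g(a4, a2) linearizes to a4 ⋄ a2
T(a1, g(a4, a2), a3) linearizes to a1 ⋄ a4 ⋄ a2 ⋄ a3


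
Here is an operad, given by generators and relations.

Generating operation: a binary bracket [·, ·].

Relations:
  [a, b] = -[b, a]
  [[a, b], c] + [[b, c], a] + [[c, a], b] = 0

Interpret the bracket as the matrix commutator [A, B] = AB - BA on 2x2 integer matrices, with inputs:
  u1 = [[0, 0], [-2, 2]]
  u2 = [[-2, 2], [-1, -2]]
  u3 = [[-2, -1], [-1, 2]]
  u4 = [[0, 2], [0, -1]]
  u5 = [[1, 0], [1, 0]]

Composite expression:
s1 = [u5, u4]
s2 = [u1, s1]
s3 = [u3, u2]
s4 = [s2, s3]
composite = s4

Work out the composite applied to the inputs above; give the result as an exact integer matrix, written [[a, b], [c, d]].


[u5, u4] = [[-2, 2], [1, 2]]
[u1, [u5, u4]] = [[4, -4], [10, -4]]
[u3, u2] = [[3, -8], [-4, -3]]
[[u1, [u5, u4]], [u3, u2]] = [[96, -40], [92, -96]]

[[96, -40], [92, -96]]


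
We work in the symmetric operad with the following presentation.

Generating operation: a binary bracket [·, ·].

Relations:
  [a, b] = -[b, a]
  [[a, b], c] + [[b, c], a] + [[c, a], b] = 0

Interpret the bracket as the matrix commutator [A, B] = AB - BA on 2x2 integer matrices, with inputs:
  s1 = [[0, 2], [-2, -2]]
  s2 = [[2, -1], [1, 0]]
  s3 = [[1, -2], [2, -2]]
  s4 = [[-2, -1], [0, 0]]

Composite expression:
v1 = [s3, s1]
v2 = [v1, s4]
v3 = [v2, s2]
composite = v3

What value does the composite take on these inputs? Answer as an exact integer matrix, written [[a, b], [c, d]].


[[0, -60], [-60, 0]]

[s3, s1] = [[0, 10], [10, 0]]
[[s3, s1], s4] = [[10, 20], [-20, -10]]
[[[s3, s1], s4], s2] = [[0, -60], [-60, 0]]


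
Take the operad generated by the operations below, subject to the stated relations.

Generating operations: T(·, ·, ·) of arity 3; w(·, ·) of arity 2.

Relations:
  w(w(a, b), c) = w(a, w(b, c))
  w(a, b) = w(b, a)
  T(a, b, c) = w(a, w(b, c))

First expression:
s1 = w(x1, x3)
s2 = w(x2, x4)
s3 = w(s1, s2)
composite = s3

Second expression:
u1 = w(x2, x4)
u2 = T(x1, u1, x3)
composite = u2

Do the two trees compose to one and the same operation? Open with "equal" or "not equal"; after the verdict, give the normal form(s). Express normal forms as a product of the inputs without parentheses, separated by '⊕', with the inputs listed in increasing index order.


Normal form of the first expression: x1 ⊕ x2 ⊕ x3 ⊕ x4
Normal form of the second expression: x1 ⊕ x2 ⊕ x3 ⊕ x4
The forms coincide; equal.

equal; both compose to x1 ⊕ x2 ⊕ x3 ⊕ x4


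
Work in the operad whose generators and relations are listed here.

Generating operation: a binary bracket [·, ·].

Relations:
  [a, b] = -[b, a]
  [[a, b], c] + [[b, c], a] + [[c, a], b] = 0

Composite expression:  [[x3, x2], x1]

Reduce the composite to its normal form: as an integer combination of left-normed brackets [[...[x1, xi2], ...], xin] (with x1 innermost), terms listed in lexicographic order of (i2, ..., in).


Left-normed coefficients sit on the x1-initial expansion words.
Composite bracket: [[x3, x2], x1]
Full expansion: 4 signed words from ab - ba (2^2 = 4).
The x1-initial words carry the normal form:
  the word x1x2x3 carries sign +1 and contributes +[[x1, x2], x3]
  the word x1x3x2 carries sign -1 and contributes -[[x1, x3], x2]

[[x1, x2], x3] - [[x1, x3], x2]


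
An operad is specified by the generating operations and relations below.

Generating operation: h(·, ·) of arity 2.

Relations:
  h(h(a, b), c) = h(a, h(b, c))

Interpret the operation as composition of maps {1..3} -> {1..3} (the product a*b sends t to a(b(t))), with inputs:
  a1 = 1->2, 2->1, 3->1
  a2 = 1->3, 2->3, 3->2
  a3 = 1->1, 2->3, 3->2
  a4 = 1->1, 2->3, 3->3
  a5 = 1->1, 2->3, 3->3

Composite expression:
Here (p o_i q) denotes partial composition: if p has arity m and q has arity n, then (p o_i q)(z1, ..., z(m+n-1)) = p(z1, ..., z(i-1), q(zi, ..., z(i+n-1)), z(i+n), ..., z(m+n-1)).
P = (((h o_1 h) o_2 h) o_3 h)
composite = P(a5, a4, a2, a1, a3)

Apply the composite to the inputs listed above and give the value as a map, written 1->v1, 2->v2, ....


h(a2, a1) = 1->3, 2->3, 3->3
h(a4, h(a2, a1)) = 1->3, 2->3, 3->3
h(a5, h(a4, h(a2, a1))) = 1->3, 2->3, 3->3
h(h(a5, h(a4, h(a2, a1))), a3) = 1->3, 2->3, 3->3

1->3, 2->3, 3->3


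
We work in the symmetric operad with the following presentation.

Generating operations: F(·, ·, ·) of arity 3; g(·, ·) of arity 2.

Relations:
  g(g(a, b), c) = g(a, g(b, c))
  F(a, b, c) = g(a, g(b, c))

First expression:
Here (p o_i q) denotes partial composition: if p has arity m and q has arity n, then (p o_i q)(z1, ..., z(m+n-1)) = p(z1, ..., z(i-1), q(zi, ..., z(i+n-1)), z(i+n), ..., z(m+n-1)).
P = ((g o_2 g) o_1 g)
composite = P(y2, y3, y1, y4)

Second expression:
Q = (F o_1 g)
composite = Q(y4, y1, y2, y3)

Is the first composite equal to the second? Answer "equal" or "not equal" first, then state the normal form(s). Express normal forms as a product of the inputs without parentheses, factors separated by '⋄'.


not equal: they reduce to y2 ⋄ y3 ⋄ y1 ⋄ y4 and y4 ⋄ y1 ⋄ y2 ⋄ y3

Normal form of the first expression: y2 ⋄ y3 ⋄ y1 ⋄ y4
Normal form of the second expression: y4 ⋄ y1 ⋄ y2 ⋄ y3
The forms do not match — not equal.


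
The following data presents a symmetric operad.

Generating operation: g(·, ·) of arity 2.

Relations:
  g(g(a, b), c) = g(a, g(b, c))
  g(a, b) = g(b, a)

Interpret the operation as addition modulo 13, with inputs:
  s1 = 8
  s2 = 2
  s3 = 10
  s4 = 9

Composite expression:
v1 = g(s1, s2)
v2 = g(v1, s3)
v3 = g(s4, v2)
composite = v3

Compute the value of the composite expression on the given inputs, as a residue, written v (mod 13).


3 (mod 13)

g(s1, s2) = 10
g(g(s1, s2), s3) = 7
g(s4, g(g(s1, s2), s3)) = 3


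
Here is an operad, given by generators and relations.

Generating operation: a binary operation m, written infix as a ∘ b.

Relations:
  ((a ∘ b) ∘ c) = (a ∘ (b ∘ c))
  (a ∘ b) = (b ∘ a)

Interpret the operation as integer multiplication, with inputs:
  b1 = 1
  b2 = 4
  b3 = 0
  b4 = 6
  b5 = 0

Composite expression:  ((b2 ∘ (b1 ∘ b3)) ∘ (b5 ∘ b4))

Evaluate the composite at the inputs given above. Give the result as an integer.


0

(b1 ∘ b3) = 0
(b2 ∘ (b1 ∘ b3)) = 0
(b5 ∘ b4) = 0
((b2 ∘ (b1 ∘ b3)) ∘ (b5 ∘ b4)) = 0


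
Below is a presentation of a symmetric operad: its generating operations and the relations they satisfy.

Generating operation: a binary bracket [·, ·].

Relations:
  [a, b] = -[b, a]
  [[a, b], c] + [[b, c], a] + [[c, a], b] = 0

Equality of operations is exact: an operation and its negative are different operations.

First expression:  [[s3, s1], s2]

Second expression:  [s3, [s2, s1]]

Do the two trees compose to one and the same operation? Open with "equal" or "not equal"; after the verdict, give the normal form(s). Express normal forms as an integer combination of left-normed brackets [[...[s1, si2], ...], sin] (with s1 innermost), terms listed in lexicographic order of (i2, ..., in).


not equal; first: -[[s1, s3], s2]; second: [[s1, s2], s3]

In normal form, the first expression is -[[s1, s3], s2]
In normal form, the second expression is [[s1, s2], s3]
The forms do not match — not equal.


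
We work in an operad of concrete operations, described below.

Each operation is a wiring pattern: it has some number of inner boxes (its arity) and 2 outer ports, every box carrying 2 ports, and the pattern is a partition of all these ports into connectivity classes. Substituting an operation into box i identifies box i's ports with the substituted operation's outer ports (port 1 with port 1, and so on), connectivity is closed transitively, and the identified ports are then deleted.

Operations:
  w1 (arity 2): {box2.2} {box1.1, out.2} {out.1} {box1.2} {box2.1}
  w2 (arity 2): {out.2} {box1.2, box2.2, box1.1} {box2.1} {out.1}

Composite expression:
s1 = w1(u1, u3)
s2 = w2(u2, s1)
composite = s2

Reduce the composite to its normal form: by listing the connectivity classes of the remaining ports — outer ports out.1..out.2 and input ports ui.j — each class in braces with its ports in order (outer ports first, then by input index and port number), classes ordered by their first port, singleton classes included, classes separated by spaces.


{out.1} {out.2} {u1.1, u2.1, u2.2} {u1.2} {u3.1} {u3.2}

Substituting into w2 glues patterns; closure does the rest.
the subtree at w1 composes to {out.1} {out.2, u1.1} {u1.2} {u3.1} {u3.2} on (u1, u3); out.j = own outer ports
the subtree at w2 composes to {out.1} {out.2} {u1.1, u2.1, u2.2} {u1.2} {u3.1} {u3.2} on (u2, u1, u3); out.j = own outer ports


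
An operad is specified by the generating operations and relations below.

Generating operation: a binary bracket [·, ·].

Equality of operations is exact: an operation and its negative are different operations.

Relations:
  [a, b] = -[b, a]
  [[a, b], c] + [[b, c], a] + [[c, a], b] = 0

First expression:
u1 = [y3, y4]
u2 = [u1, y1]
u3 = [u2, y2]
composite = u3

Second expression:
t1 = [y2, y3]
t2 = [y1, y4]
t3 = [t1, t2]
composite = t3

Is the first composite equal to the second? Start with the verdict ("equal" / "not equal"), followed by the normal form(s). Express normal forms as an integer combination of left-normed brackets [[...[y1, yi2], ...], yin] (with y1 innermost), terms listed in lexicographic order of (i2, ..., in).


Reducing the first expression gives -[[[y1, y3], y4], y2] + [[[y1, y4], y3], y2]
Reducing the second expression gives -[[[y1, y4], y2], y3] + [[[y1, y4], y3], y2]
The forms do not match — not equal.

not equal; first: -[[[y1, y3], y4], y2] + [[[y1, y4], y3], y2]; second: -[[[y1, y4], y2], y3] + [[[y1, y4], y3], y2]


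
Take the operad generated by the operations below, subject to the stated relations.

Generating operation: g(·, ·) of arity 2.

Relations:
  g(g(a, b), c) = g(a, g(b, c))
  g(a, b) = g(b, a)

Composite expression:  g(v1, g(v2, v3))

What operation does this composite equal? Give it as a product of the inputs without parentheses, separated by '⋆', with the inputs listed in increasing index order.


v1 ⋆ v2 ⋆ v3


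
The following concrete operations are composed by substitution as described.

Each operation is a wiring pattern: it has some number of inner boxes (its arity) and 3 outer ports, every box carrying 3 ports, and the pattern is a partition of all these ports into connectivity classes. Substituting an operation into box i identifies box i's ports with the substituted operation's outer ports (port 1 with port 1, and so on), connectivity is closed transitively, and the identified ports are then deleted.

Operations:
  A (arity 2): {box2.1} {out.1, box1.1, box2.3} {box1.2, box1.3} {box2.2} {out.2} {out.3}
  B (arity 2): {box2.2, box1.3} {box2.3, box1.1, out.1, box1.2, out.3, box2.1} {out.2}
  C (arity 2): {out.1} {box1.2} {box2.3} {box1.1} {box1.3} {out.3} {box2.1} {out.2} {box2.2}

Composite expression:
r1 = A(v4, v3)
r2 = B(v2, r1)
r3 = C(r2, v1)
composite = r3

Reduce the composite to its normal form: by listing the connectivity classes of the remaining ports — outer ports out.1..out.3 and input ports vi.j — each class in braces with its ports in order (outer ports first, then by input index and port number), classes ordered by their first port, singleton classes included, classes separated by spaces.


{out.1} {out.2} {out.3} {v1.1} {v1.2} {v1.3} {v2.1, v2.2, v3.3, v4.1} {v2.3} {v3.1} {v3.2} {v4.2, v4.3}

Reachability decides: close wires over C-identified ports.
A over (v4, v3) gives {out.1, v3.3, v4.1} {out.2} {out.3} {v3.1} {v3.2} {v4.2, v4.3}, out.j being that stage's outer ports
B over (v2, v4, v3) gives {out.1, out.3, v2.1, v2.2, v3.3, v4.1} {out.2} {v2.3} {v3.1} {v3.2} {v4.2, v4.3}, out.j being that stage's outer ports
C over (v2, v4, v3, v1) gives {out.1} {out.2} {out.3} {v1.1} {v1.2} {v1.3} {v2.1, v2.2, v3.3, v4.1} {v2.3} {v3.1} {v3.2} {v4.2, v4.3}, out.j being that stage's outer ports


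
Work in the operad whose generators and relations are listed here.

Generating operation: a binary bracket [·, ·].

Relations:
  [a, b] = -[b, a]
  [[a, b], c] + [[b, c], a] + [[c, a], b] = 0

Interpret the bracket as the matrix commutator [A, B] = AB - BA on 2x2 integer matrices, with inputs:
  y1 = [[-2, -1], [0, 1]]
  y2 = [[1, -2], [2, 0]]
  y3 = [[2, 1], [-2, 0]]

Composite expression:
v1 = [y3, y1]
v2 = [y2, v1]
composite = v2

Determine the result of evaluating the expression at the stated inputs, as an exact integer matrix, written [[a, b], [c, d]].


[[-14, -7], [-14, 14]]


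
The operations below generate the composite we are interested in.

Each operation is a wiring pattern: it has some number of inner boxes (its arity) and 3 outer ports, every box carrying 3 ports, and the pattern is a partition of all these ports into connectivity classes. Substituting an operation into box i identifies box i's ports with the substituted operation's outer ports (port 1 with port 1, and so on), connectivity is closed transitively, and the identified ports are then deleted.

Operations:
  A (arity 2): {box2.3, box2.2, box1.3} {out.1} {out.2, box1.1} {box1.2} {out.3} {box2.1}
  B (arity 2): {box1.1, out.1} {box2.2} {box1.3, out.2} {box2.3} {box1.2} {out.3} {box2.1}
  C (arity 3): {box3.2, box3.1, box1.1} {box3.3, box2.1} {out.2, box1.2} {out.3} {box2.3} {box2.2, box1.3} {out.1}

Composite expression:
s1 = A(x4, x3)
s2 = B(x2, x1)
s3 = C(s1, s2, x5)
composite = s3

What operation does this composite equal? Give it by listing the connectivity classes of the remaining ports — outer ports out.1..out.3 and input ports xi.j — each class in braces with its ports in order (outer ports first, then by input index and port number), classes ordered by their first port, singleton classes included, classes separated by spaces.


{out.1} {out.2, x4.1} {out.3} {x1.1} {x1.2} {x1.3} {x2.1, x5.3} {x2.2} {x2.3} {x3.1} {x3.2, x3.3, x4.3} {x4.2} {x5.1, x5.2}

Treat the ports identified at C as solder joints: merge, then drop.
through A, on inputs (x4, x3): {out.1} {out.2, x4.1} {out.3} {x3.1} {x3.2, x3.3, x4.3} {x4.2} (out.j = stage outer ports)
through B, on inputs (x2, x1): {out.1, x2.1} {out.2, x2.3} {out.3} {x1.1} {x1.2} {x1.3} {x2.2} (out.j = stage outer ports)
through C, on inputs (x4, x3, x2, x1, x5): {out.1} {out.2, x4.1} {out.3} {x1.1} {x1.2} {x1.3} {x2.1, x5.3} {x2.2} {x2.3} {x3.1} {x3.2, x3.3, x4.3} {x4.2} {x5.1, x5.2} (out.j = stage outer ports)


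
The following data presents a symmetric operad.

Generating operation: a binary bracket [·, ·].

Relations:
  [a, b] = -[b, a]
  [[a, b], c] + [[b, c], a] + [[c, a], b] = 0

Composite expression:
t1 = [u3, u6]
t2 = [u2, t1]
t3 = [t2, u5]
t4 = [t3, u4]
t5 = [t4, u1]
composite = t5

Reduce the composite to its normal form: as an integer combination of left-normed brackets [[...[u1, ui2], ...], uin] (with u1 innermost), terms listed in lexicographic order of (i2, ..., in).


Antisymmetry and Jacobi reduce to u1-anchored left-normed brackets.
Composite bracket: [[[[u2, [u3, u6]], u5], u4], u1]
Full expansion: 32 signed words from ab - ba (2^5 = 32).
Words beginning with u1 determine it all:
  u1u2u3u6u5u4 (sign -1) contributes -[[[[[u1, u2], u3], u6], u5], u4]
  u1u2u6u3u5u4 (sign +1) contributes +[[[[[u1, u2], u6], u3], u5], u4]
  u1u3u6u2u5u4 (sign +1) contributes +[[[[[u1, u3], u6], u2], u5], u4]
  u1u4u2u3u6u5 (sign +1) contributes +[[[[[u1, u4], u2], u3], u6], u5]
  u1u4u2u6u3u5 (sign -1) contributes -[[[[[u1, u4], u2], u6], u3], u5]
  u1u4u3u6u2u5 (sign -1) contributes -[[[[[u1, u4], u3], u6], u2], u5]
  u1u4u5u2u3u6 (sign -1) contributes -[[[[[u1, u4], u5], u2], u3], u6]
  u1u4u5u2u6u3 (sign +1) contributes +[[[[[u1, u4], u5], u2], u6], u3]
  u1u4u5u3u6u2 (sign +1) contributes +[[[[[u1, u4], u5], u3], u6], u2]
  u1u4u5u6u3u2 (sign -1) contributes -[[[[[u1, u4], u5], u6], u3], u2]
  u1u4u6u3u2u5 (sign +1) contributes +[[[[[u1, u4], u6], u3], u2], u5]
  u1u5u2u3u6u4 (sign +1) contributes +[[[[[u1, u5], u2], u3], u6], u4]
  u1u5u2u6u3u4 (sign -1) contributes -[[[[[u1, u5], u2], u6], u3], u4]
  u1u5u3u6u2u4 (sign -1) contributes -[[[[[u1, u5], u3], u6], u2], u4]
  u1u5u6u3u2u4 (sign +1) contributes +[[[[[u1, u5], u6], u3], u2], u4]
  u1u6u3u2u5u4 (sign -1) contributes -[[[[[u1, u6], u3], u2], u5], u4]

-[[[[[u1, u2], u3], u6], u5], u4] + [[[[[u1, u2], u6], u3], u5], u4] + [[[[[u1, u3], u6], u2], u5], u4] + [[[[[u1, u4], u2], u3], u6], u5] - [[[[[u1, u4], u2], u6], u3], u5] - [[[[[u1, u4], u3], u6], u2], u5] - [[[[[u1, u4], u5], u2], u3], u6] + [[[[[u1, u4], u5], u2], u6], u3] + [[[[[u1, u4], u5], u3], u6], u2] - [[[[[u1, u4], u5], u6], u3], u2] + [[[[[u1, u4], u6], u3], u2], u5] + [[[[[u1, u5], u2], u3], u6], u4] - [[[[[u1, u5], u2], u6], u3], u4] - [[[[[u1, u5], u3], u6], u2], u4] + [[[[[u1, u5], u6], u3], u2], u4] - [[[[[u1, u6], u3], u2], u5], u4]


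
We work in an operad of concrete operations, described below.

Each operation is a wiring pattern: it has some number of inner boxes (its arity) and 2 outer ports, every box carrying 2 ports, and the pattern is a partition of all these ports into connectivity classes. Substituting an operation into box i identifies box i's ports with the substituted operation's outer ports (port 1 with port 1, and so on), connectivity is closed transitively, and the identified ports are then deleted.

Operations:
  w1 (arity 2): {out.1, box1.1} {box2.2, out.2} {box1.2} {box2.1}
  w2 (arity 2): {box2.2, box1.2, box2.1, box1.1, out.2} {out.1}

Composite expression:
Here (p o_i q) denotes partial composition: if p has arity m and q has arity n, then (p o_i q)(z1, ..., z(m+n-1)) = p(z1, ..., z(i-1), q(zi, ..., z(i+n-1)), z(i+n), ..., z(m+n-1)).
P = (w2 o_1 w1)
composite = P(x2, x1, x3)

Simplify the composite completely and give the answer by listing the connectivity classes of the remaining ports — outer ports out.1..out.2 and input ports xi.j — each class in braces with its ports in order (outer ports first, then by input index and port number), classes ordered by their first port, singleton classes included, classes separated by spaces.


{out.1} {out.2, x1.2, x2.1, x3.1, x3.2} {x1.1} {x2.2}


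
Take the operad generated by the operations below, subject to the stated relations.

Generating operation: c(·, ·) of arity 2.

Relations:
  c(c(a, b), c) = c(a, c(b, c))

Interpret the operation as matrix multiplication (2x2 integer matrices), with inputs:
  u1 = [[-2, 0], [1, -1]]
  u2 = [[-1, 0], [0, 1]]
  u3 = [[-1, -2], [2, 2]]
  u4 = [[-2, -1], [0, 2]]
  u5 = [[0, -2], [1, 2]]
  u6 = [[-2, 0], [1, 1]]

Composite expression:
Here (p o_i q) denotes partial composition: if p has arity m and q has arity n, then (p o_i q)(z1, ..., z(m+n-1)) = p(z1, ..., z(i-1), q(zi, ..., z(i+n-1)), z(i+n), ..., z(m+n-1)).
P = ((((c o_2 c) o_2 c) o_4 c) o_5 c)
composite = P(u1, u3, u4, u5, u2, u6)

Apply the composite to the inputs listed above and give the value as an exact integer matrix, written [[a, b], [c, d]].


c(u3, u4) = [[2, -3], [-4, 2]]
c(u2, u6) = [[2, 0], [1, 1]]
c(u5, c(u2, u6)) = [[-2, -2], [4, 2]]
c(c(u3, u4), c(u5, c(u2, u6))) = [[-16, -10], [16, 12]]
c(u1, c(c(u3, u4), c(u5, c(u2, u6)))) = [[32, 20], [-32, -22]]

[[32, 20], [-32, -22]]


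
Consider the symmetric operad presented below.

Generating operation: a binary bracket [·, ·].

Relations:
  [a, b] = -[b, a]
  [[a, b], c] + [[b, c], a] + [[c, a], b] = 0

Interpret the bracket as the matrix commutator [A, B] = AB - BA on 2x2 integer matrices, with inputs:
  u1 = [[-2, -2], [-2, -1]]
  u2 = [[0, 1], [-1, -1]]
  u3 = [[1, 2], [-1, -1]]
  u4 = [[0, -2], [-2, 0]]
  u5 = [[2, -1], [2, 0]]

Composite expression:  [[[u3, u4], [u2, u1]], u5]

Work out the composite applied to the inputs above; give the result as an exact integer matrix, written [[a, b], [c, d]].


[[-36, 56], [40, 36]]

[u3, u4] = [[-6, -4], [4, 6]]
[u2, u1] = [[-4, -1], [3, 4]]
[[u3, u4], [u2, u1]] = [[-8, -20], [4, 8]]
[[[u3, u4], [u2, u1]], u5] = [[-36, 56], [40, 36]]


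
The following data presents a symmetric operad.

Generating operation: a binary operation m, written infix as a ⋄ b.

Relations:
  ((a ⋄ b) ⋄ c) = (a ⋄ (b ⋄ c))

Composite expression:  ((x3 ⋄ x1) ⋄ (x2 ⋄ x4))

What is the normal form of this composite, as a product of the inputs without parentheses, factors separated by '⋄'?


x3 ⋄ x1 ⋄ x2 ⋄ x4

Key point: m is associative — brackets drop, the x-order remains.
(x3 ⋄ x1) unparenthesizes to x3 ⋄ x1
(x2 ⋄ x4) unparenthesizes to x2 ⋄ x4
((x3 ⋄ x1) ⋄ (x2 ⋄ x4)) unparenthesizes to x3 ⋄ x1 ⋄ x2 ⋄ x4


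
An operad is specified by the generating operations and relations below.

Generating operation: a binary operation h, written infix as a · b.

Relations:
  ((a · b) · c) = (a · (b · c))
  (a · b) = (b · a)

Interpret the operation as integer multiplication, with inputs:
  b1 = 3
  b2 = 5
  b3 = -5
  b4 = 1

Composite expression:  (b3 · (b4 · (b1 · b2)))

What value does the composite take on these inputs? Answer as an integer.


(b1 · b2) = 15
(b4 · (b1 · b2)) = 15
(b3 · (b4 · (b1 · b2))) = -75

-75


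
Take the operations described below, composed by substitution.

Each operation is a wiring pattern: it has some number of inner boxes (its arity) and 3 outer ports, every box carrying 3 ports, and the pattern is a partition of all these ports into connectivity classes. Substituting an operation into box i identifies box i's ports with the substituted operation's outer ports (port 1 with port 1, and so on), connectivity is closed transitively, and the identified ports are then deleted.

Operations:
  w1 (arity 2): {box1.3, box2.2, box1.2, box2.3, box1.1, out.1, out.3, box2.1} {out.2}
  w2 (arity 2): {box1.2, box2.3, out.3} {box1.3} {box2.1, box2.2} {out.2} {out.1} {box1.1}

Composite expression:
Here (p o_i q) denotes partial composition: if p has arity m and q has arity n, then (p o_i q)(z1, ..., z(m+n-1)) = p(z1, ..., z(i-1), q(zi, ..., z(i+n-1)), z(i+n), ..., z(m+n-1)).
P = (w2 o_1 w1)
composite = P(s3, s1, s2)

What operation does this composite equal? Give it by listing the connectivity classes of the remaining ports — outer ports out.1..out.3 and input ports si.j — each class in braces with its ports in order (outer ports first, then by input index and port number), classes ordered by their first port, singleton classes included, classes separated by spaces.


{out.1} {out.2} {out.3, s2.3} {s1.1, s1.2, s1.3, s3.1, s3.2, s3.3} {s2.1, s2.2}

Substituting into w2 glues patterns; closure does the rest.
after w1, the pattern on (s3, s1) reads {out.1, out.3, s1.1, s1.2, s1.3, s3.1, s3.2, s3.3} {out.2} (out.j = its outer ports)
after w2, the pattern on (s3, s1, s2) reads {out.1} {out.2} {out.3, s2.3} {s1.1, s1.2, s1.3, s3.1, s3.2, s3.3} {s2.1, s2.2} (out.j = its outer ports)


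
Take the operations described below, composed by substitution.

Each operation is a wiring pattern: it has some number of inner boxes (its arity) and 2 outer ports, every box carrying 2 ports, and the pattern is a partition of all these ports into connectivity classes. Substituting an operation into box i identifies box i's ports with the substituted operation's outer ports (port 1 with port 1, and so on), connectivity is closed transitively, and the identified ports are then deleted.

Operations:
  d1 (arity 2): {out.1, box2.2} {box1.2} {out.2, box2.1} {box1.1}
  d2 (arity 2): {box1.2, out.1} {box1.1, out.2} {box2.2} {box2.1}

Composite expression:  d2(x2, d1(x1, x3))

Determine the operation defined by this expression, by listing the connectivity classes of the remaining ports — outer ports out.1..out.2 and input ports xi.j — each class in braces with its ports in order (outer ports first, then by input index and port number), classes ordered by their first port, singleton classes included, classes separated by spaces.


{out.1, x2.2} {out.2, x2.1} {x1.1} {x1.2} {x3.1} {x3.2}


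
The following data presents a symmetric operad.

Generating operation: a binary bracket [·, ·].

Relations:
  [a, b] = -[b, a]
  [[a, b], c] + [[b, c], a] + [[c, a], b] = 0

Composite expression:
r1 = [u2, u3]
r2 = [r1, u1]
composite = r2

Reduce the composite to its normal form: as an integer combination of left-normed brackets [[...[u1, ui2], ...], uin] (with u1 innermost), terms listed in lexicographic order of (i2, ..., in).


-[[u1, u2], u3] + [[u1, u3], u2]

Antisymmetry and Jacobi reduce to u1-anchored left-normed brackets.
Composite bracket: [[u2, u3], u1]
Expanding via [a, b] = ab - ba: 4 signed words (2^2 = 4).
Words beginning with u1 determine it all:
  from u1u2u3, sign -1: term -[[u1, u2], u3]
  from u1u3u2, sign +1: term +[[u1, u3], u2]


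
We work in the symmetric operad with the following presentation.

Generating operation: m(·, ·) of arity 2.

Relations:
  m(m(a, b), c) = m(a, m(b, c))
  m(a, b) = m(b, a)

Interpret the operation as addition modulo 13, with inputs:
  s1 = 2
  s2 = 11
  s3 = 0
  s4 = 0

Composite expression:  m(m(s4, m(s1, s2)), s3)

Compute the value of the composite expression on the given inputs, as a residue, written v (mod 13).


m(s1, s2) = 0
m(s4, m(s1, s2)) = 0
m(m(s4, m(s1, s2)), s3) = 0

0 (mod 13)


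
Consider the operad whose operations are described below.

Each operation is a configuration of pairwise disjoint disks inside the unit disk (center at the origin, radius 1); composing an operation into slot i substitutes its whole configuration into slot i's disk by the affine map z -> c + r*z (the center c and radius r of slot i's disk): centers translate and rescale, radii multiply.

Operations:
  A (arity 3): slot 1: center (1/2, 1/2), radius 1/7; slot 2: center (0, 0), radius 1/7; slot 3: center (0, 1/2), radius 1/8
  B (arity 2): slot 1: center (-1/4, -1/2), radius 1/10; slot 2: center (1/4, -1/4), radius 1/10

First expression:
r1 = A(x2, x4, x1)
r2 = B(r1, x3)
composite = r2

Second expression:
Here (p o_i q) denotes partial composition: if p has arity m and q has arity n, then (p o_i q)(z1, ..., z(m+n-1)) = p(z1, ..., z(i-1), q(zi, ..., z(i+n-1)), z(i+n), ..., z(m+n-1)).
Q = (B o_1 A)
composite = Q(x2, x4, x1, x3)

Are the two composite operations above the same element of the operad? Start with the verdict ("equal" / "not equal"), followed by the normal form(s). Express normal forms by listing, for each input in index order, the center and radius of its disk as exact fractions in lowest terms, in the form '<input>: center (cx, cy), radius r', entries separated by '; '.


Reducing the first expression gives x1: center (-1/4, -9/20), radius 1/80; x2: center (-1/5, -9/20), radius 1/70; x3: center (1/4, -1/4), radius 1/10; x4: center (-1/4, -1/2), radius 1/70
Reducing the second expression gives x1: center (-1/4, -9/20), radius 1/80; x2: center (-1/5, -9/20), radius 1/70; x3: center (1/4, -1/4), radius 1/10; x4: center (-1/4, -1/2), radius 1/70
One common form — equal.

equal — both sides give x1: center (-1/4, -9/20), radius 1/80; x2: center (-1/5, -9/20), radius 1/70; x3: center (1/4, -1/4), radius 1/10; x4: center (-1/4, -1/2), radius 1/70
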